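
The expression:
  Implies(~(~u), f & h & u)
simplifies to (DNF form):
~u | (f & h)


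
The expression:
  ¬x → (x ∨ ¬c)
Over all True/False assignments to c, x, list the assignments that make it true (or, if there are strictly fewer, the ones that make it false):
is false only for:
  c=True, x=False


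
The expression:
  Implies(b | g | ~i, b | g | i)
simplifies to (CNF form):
b | g | i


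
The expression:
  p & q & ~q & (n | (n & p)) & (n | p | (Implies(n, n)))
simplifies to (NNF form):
False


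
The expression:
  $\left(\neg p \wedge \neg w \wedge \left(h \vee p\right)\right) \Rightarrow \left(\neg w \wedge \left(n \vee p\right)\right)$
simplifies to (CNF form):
$n \vee p \vee w \vee \neg h$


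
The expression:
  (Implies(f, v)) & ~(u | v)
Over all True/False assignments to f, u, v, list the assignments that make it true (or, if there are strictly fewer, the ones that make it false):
is true only for:
  f=False, u=False, v=False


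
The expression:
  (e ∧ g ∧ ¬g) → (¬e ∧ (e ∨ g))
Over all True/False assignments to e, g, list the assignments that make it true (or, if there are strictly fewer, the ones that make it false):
is always true.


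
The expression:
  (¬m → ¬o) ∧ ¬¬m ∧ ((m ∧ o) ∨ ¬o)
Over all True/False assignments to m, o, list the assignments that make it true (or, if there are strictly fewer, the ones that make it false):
is true only for:
  m=True, o=False;
  m=True, o=True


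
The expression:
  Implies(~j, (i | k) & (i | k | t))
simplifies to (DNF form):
i | j | k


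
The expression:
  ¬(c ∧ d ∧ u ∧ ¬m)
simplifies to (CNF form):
m ∨ ¬c ∨ ¬d ∨ ¬u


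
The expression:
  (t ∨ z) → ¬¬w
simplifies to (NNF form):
w ∨ (¬t ∧ ¬z)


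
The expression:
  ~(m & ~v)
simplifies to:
v | ~m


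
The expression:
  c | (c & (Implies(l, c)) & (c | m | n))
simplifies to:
c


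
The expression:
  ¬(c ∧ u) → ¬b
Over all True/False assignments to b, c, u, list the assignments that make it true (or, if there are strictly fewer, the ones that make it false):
is false only for:
  b=True, c=False, u=False;
  b=True, c=False, u=True;
  b=True, c=True, u=False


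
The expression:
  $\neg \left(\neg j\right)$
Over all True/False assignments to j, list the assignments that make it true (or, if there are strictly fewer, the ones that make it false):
is true only for:
  j=True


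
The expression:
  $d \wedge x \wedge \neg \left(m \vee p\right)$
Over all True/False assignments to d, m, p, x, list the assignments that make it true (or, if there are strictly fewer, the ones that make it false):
is true only for:
  d=True, m=False, p=False, x=True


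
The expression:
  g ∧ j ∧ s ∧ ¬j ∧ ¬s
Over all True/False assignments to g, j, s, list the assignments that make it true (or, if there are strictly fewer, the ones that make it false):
is never true.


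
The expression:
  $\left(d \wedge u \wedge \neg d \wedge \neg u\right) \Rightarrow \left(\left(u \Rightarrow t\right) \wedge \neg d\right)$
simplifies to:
$\text{True}$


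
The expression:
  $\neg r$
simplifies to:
$\neg r$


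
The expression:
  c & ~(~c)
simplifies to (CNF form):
c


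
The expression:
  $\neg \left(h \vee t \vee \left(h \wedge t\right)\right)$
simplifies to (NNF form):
$\neg h \wedge \neg t$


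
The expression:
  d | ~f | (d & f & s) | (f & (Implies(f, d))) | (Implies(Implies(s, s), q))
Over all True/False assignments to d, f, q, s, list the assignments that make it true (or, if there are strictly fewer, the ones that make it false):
is false only for:
  d=False, f=True, q=False, s=False;
  d=False, f=True, q=False, s=True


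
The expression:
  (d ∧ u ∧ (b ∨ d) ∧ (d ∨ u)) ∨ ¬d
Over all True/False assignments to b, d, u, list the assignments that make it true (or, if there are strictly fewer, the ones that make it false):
is false only for:
  b=False, d=True, u=False;
  b=True, d=True, u=False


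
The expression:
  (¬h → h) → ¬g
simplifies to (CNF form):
¬g ∨ ¬h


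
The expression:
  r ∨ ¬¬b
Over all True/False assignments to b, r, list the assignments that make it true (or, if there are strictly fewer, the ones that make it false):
is false only for:
  b=False, r=False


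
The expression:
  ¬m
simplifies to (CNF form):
¬m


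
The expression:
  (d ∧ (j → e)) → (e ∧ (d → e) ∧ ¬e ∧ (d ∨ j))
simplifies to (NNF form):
(j ∧ ¬e) ∨ ¬d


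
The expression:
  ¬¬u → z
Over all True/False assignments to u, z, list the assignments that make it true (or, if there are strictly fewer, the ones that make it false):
is false only for:
  u=True, z=False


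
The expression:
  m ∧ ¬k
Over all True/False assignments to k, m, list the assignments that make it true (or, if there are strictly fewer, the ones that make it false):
is true only for:
  k=False, m=True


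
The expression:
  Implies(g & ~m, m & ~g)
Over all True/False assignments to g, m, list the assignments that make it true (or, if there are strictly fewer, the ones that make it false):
is false only for:
  g=True, m=False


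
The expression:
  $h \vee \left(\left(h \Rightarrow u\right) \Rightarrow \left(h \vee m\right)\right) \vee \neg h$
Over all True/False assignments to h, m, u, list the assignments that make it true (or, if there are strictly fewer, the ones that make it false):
is always true.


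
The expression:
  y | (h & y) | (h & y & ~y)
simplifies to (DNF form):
y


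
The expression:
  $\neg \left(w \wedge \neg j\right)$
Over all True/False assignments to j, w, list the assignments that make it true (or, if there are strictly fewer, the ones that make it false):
is false only for:
  j=False, w=True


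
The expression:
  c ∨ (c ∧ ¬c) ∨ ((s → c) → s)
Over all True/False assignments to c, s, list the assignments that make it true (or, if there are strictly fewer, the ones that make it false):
is false only for:
  c=False, s=False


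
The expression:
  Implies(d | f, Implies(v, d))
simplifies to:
d | ~f | ~v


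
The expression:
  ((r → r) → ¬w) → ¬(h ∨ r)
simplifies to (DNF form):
w ∨ (¬h ∧ ¬r)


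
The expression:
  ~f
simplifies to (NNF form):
~f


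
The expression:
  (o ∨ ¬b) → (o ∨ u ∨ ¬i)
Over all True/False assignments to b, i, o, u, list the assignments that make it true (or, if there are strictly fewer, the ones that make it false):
is false only for:
  b=False, i=True, o=False, u=False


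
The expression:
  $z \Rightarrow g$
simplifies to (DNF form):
$g \vee \neg z$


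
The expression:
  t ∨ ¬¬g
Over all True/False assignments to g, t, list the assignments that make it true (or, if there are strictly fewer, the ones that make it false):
is false only for:
  g=False, t=False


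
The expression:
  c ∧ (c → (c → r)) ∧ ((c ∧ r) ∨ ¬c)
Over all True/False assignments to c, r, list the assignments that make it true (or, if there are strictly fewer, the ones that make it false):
is true only for:
  c=True, r=True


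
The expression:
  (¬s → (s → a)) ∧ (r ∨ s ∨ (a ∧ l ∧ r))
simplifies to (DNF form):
r ∨ s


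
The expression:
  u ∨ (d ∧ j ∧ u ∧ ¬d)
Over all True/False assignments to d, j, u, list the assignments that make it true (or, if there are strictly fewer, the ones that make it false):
is true only for:
  d=False, j=False, u=True;
  d=False, j=True, u=True;
  d=True, j=False, u=True;
  d=True, j=True, u=True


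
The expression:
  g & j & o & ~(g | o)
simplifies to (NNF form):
False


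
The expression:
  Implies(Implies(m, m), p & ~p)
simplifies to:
False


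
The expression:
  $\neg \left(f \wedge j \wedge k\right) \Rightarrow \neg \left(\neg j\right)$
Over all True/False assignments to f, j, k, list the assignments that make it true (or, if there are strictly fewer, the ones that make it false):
is true only for:
  f=False, j=True, k=False;
  f=False, j=True, k=True;
  f=True, j=True, k=False;
  f=True, j=True, k=True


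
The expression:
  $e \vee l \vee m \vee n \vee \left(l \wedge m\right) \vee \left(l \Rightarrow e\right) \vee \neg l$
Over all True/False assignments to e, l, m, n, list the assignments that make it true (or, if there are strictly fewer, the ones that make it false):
is always true.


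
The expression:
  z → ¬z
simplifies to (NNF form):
¬z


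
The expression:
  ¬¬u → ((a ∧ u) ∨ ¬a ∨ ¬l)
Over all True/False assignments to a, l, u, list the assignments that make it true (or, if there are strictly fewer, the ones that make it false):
is always true.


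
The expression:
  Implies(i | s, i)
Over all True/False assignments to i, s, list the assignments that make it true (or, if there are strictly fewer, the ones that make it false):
is false only for:
  i=False, s=True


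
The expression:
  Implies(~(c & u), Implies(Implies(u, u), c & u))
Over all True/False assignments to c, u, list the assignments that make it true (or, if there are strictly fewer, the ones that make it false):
is true only for:
  c=True, u=True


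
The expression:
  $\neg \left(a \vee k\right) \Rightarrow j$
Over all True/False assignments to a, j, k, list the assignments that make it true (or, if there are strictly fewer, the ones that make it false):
is false only for:
  a=False, j=False, k=False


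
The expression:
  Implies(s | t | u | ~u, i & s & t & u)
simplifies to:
i & s & t & u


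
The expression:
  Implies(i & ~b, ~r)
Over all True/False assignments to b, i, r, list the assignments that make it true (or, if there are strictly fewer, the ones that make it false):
is false only for:
  b=False, i=True, r=True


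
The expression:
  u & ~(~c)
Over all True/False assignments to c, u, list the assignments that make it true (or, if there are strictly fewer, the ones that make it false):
is true only for:
  c=True, u=True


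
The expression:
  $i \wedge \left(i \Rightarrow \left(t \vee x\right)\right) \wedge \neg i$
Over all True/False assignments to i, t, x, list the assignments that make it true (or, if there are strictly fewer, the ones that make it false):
is never true.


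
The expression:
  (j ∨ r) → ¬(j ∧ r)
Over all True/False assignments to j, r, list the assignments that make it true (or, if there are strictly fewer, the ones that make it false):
is false only for:
  j=True, r=True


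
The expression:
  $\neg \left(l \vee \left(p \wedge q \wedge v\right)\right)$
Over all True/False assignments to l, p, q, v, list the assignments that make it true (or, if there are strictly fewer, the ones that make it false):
is true only for:
  l=False, p=False, q=False, v=False;
  l=False, p=False, q=False, v=True;
  l=False, p=False, q=True, v=False;
  l=False, p=False, q=True, v=True;
  l=False, p=True, q=False, v=False;
  l=False, p=True, q=False, v=True;
  l=False, p=True, q=True, v=False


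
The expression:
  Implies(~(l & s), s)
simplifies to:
s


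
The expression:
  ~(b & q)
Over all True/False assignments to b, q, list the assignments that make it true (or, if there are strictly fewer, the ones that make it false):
is false only for:
  b=True, q=True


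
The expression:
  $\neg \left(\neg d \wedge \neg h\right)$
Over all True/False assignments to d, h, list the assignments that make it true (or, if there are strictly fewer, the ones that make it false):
is false only for:
  d=False, h=False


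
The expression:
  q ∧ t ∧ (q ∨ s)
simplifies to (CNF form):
q ∧ t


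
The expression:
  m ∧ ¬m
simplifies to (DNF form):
False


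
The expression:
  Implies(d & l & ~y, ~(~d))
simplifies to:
True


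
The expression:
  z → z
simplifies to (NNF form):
True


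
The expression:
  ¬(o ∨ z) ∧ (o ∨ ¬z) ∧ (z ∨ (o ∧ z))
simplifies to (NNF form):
False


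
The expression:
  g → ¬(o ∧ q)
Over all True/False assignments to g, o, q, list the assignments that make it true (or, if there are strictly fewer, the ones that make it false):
is false only for:
  g=True, o=True, q=True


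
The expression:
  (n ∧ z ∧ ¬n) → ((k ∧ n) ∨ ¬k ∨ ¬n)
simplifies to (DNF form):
True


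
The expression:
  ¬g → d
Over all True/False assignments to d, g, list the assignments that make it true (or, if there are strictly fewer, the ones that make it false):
is false only for:
  d=False, g=False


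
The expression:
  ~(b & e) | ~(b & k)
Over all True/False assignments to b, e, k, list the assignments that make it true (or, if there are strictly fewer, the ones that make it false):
is false only for:
  b=True, e=True, k=True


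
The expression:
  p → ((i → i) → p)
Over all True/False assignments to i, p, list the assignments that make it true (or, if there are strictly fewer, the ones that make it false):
is always true.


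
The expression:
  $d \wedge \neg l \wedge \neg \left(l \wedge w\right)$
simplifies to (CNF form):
$d \wedge \neg l$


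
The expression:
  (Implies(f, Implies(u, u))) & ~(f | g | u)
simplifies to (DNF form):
~f & ~g & ~u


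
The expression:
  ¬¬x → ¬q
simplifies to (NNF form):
¬q ∨ ¬x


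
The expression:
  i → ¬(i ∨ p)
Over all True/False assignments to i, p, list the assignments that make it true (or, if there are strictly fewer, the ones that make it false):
is true only for:
  i=False, p=False;
  i=False, p=True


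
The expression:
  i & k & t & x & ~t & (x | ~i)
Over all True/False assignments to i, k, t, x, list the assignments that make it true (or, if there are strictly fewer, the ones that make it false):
is never true.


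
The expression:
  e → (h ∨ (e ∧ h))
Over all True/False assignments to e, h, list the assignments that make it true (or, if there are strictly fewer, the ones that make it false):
is false only for:
  e=True, h=False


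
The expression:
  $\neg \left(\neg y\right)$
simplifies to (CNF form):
$y$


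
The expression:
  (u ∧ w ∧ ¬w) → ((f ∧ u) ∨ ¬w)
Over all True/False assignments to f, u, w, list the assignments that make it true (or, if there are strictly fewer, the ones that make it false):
is always true.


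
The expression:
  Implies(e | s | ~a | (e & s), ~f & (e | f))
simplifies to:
(e & ~f) | (a & ~e & ~s)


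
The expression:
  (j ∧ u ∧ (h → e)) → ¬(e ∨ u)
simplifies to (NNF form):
(h ∧ ¬e) ∨ ¬j ∨ ¬u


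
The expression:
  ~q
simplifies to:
~q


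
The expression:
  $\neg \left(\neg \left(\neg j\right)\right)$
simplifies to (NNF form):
$\neg j$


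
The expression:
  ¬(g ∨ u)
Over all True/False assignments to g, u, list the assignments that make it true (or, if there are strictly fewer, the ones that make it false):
is true only for:
  g=False, u=False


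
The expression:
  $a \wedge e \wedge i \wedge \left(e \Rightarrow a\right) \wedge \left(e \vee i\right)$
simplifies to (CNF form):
$a \wedge e \wedge i$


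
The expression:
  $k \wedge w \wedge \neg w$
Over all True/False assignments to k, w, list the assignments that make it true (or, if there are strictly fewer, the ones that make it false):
is never true.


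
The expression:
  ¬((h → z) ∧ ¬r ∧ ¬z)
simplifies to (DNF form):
h ∨ r ∨ z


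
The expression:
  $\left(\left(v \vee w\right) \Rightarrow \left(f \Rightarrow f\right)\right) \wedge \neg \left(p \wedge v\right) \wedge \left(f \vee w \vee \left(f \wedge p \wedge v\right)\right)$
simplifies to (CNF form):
$\left(f \vee w\right) \wedge \left(\neg p \vee \neg v\right)$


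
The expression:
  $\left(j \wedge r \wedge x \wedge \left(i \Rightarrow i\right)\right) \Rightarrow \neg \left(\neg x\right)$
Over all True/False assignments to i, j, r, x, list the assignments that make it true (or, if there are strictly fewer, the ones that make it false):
is always true.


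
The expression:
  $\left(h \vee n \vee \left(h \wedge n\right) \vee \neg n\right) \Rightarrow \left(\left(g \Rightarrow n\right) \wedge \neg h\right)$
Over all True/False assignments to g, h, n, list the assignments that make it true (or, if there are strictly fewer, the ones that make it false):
is true only for:
  g=False, h=False, n=False;
  g=False, h=False, n=True;
  g=True, h=False, n=True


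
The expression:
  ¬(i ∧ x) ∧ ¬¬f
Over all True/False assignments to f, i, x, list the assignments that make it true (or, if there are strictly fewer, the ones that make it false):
is true only for:
  f=True, i=False, x=False;
  f=True, i=False, x=True;
  f=True, i=True, x=False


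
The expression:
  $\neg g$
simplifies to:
$\neg g$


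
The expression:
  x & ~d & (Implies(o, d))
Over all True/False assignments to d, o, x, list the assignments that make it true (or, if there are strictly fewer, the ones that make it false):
is true only for:
  d=False, o=False, x=True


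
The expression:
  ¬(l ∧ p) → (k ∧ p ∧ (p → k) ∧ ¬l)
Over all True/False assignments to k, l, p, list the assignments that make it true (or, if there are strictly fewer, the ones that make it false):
is true only for:
  k=False, l=True, p=True;
  k=True, l=False, p=True;
  k=True, l=True, p=True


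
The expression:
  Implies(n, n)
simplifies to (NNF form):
True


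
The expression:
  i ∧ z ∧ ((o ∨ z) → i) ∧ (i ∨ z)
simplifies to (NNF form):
i ∧ z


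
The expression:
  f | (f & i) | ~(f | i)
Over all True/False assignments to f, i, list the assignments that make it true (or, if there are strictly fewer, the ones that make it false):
is false only for:
  f=False, i=True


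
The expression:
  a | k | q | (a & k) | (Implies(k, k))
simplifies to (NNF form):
True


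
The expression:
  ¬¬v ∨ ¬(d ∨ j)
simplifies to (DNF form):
v ∨ (¬d ∧ ¬j)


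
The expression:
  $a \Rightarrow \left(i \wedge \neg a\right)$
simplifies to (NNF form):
$\neg a$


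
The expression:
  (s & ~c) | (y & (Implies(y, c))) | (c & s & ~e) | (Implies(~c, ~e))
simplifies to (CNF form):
c | s | ~e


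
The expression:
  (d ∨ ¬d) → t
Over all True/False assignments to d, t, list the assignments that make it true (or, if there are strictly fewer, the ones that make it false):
is true only for:
  d=False, t=True;
  d=True, t=True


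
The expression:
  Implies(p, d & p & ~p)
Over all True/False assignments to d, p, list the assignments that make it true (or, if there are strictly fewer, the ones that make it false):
is true only for:
  d=False, p=False;
  d=True, p=False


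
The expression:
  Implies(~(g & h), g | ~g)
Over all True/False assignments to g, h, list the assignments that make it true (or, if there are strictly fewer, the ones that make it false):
is always true.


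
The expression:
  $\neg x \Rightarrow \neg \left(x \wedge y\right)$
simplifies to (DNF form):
$\text{True}$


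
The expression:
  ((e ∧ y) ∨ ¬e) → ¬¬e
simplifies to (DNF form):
e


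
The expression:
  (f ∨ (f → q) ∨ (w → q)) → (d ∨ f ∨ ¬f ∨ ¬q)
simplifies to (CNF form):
True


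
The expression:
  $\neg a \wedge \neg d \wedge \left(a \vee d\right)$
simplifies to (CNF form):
$\text{False}$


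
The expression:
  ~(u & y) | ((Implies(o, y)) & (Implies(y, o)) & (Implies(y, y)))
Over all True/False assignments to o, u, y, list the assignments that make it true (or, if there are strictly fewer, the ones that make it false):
is false only for:
  o=False, u=True, y=True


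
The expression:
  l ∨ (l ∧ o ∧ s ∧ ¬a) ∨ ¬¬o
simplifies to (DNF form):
l ∨ o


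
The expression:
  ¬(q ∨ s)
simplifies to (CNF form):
¬q ∧ ¬s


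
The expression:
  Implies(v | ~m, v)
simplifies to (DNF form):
m | v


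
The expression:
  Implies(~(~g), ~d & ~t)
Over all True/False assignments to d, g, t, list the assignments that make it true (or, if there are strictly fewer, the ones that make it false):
is false only for:
  d=False, g=True, t=True;
  d=True, g=True, t=False;
  d=True, g=True, t=True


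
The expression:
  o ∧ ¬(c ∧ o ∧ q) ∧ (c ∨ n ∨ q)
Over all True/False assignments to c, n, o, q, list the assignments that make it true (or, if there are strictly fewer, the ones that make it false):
is true only for:
  c=False, n=False, o=True, q=True;
  c=False, n=True, o=True, q=False;
  c=False, n=True, o=True, q=True;
  c=True, n=False, o=True, q=False;
  c=True, n=True, o=True, q=False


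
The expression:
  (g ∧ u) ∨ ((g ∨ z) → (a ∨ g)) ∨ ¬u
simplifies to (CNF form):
a ∨ g ∨ ¬u ∨ ¬z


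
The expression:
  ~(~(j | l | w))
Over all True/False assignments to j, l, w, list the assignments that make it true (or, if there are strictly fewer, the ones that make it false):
is false only for:
  j=False, l=False, w=False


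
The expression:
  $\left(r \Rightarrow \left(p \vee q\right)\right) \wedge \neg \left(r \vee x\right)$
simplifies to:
$\neg r \wedge \neg x$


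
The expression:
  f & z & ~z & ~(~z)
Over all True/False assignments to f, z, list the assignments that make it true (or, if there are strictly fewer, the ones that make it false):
is never true.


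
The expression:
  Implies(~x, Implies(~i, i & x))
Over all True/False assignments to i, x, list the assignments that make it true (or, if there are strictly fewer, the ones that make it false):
is false only for:
  i=False, x=False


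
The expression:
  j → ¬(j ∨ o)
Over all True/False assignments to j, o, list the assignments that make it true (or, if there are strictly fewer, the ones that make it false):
is true only for:
  j=False, o=False;
  j=False, o=True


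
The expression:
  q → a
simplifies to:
a ∨ ¬q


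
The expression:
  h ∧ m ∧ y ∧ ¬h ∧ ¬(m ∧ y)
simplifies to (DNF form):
False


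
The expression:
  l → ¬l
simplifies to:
¬l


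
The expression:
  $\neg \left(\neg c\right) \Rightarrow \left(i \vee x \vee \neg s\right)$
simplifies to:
$i \vee x \vee \neg c \vee \neg s$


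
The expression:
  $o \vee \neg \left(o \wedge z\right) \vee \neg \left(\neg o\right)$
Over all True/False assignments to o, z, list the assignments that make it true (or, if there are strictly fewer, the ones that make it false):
is always true.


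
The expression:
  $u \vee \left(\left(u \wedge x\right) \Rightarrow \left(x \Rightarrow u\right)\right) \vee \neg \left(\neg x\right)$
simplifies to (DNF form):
$\text{True}$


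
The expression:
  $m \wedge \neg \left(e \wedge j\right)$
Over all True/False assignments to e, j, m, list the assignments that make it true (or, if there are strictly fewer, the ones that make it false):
is true only for:
  e=False, j=False, m=True;
  e=False, j=True, m=True;
  e=True, j=False, m=True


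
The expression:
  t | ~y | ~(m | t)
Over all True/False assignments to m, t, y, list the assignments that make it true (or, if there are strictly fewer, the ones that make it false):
is false only for:
  m=True, t=False, y=True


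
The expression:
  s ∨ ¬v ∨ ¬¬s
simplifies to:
s ∨ ¬v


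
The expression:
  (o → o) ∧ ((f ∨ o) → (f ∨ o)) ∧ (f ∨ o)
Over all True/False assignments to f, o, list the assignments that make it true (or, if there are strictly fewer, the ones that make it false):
is false only for:
  f=False, o=False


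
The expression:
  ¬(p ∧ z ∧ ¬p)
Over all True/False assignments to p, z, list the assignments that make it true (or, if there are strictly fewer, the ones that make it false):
is always true.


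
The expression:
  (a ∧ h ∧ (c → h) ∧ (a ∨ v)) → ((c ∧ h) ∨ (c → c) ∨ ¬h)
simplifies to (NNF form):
True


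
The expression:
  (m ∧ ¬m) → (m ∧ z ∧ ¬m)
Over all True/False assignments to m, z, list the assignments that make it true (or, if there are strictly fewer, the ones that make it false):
is always true.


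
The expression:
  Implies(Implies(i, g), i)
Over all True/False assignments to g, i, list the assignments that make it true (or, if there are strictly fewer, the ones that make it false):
is true only for:
  g=False, i=True;
  g=True, i=True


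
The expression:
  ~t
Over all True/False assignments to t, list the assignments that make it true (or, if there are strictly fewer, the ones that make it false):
is true only for:
  t=False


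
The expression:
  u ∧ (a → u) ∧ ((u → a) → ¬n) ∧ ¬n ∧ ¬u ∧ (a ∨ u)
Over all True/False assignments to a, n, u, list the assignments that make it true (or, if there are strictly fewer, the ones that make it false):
is never true.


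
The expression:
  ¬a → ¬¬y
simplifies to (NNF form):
a ∨ y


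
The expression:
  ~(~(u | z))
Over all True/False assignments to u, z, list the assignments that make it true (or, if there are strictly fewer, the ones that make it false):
is false only for:
  u=False, z=False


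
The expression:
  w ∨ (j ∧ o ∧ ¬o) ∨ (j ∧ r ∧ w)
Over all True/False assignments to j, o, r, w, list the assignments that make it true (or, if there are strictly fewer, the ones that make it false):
is true only for:
  j=False, o=False, r=False, w=True;
  j=False, o=False, r=True, w=True;
  j=False, o=True, r=False, w=True;
  j=False, o=True, r=True, w=True;
  j=True, o=False, r=False, w=True;
  j=True, o=False, r=True, w=True;
  j=True, o=True, r=False, w=True;
  j=True, o=True, r=True, w=True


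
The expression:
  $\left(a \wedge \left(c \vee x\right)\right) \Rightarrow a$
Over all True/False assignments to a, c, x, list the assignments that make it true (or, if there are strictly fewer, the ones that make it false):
is always true.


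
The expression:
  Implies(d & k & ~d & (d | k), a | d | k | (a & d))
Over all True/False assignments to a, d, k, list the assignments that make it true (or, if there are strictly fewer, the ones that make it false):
is always true.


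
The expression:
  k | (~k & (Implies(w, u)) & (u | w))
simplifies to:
k | u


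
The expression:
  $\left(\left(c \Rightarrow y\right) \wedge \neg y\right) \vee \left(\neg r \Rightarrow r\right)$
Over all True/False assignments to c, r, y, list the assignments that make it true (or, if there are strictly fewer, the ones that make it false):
is false only for:
  c=False, r=False, y=True;
  c=True, r=False, y=False;
  c=True, r=False, y=True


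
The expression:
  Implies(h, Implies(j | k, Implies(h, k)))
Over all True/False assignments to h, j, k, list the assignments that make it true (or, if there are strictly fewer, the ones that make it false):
is false only for:
  h=True, j=True, k=False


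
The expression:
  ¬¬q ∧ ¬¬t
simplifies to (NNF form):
q ∧ t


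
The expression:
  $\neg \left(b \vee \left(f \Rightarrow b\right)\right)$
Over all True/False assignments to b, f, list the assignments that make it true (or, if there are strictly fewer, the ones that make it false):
is true only for:
  b=False, f=True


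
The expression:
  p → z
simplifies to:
z ∨ ¬p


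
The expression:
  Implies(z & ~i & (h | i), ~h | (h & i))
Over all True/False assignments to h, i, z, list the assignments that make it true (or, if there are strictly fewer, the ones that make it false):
is false only for:
  h=True, i=False, z=True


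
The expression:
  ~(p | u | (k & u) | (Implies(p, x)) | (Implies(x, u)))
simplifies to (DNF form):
False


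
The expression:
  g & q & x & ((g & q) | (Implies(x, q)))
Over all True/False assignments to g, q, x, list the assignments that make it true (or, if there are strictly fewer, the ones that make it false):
is true only for:
  g=True, q=True, x=True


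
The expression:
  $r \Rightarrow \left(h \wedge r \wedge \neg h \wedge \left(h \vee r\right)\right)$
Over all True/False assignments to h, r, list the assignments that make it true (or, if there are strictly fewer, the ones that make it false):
is true only for:
  h=False, r=False;
  h=True, r=False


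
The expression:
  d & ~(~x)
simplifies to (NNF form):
d & x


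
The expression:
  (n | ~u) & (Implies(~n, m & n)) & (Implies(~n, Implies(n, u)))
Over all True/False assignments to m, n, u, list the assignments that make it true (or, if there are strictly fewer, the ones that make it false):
is true only for:
  m=False, n=True, u=False;
  m=False, n=True, u=True;
  m=True, n=True, u=False;
  m=True, n=True, u=True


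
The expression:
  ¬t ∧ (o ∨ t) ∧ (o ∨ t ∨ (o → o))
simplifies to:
o ∧ ¬t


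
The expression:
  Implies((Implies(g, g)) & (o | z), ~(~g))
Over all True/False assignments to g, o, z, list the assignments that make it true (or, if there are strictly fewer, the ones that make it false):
is false only for:
  g=False, o=False, z=True;
  g=False, o=True, z=False;
  g=False, o=True, z=True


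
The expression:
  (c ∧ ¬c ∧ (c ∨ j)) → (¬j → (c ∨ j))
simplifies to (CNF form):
True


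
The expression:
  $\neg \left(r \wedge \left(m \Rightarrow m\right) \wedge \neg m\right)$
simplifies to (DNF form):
$m \vee \neg r$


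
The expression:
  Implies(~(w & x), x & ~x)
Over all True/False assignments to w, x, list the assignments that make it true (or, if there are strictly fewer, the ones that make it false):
is true only for:
  w=True, x=True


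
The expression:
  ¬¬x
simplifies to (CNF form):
x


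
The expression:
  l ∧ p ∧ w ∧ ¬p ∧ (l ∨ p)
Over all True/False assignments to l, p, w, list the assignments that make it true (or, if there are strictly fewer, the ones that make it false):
is never true.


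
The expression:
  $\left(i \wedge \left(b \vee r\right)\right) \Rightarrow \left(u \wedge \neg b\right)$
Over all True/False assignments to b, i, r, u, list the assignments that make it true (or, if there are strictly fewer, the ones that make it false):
is false only for:
  b=False, i=True, r=True, u=False;
  b=True, i=True, r=False, u=False;
  b=True, i=True, r=False, u=True;
  b=True, i=True, r=True, u=False;
  b=True, i=True, r=True, u=True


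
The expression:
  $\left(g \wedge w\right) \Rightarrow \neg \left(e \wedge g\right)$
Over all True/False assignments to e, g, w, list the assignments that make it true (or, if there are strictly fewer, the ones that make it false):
is false only for:
  e=True, g=True, w=True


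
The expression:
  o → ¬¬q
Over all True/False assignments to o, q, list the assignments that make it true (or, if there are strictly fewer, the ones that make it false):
is false only for:
  o=True, q=False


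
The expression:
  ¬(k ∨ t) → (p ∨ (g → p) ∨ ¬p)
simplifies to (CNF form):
True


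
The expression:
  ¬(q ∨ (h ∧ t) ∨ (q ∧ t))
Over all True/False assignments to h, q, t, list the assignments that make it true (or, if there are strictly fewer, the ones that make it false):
is true only for:
  h=False, q=False, t=False;
  h=False, q=False, t=True;
  h=True, q=False, t=False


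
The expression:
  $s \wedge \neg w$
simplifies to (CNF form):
$s \wedge \neg w$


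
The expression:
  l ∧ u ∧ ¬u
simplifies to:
False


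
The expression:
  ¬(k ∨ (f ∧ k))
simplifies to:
¬k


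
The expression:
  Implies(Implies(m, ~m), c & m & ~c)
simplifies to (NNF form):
m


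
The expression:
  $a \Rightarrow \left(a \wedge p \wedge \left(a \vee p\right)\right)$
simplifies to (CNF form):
$p \vee \neg a$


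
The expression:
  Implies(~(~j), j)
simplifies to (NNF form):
True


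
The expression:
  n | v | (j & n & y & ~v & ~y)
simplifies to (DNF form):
n | v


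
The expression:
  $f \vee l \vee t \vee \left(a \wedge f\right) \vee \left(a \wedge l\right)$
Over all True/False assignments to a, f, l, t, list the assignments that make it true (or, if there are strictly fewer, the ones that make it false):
is false only for:
  a=False, f=False, l=False, t=False;
  a=True, f=False, l=False, t=False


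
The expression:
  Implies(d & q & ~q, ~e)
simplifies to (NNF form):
True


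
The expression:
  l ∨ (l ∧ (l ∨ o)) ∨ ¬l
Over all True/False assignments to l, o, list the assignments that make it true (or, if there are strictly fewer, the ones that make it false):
is always true.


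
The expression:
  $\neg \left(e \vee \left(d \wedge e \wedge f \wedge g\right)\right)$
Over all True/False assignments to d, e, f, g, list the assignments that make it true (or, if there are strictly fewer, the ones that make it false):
is true only for:
  d=False, e=False, f=False, g=False;
  d=False, e=False, f=False, g=True;
  d=False, e=False, f=True, g=False;
  d=False, e=False, f=True, g=True;
  d=True, e=False, f=False, g=False;
  d=True, e=False, f=False, g=True;
  d=True, e=False, f=True, g=False;
  d=True, e=False, f=True, g=True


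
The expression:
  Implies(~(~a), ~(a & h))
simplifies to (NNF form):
~a | ~h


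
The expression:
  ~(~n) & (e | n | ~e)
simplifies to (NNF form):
n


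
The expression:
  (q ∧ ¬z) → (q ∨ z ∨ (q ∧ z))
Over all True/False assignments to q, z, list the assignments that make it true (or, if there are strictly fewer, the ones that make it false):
is always true.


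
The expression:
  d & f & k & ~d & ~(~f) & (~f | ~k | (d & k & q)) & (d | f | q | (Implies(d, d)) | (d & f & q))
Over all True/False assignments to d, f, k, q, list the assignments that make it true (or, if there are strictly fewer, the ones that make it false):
is never true.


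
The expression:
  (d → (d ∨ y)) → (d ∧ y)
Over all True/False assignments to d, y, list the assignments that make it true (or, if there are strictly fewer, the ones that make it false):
is true only for:
  d=True, y=True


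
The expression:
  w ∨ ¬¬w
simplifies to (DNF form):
w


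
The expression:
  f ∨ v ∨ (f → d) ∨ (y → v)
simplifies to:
True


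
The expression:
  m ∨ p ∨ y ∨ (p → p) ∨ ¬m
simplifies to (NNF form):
True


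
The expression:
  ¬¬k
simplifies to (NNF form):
k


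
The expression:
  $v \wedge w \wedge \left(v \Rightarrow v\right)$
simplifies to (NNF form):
$v \wedge w$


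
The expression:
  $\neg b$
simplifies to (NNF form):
$\neg b$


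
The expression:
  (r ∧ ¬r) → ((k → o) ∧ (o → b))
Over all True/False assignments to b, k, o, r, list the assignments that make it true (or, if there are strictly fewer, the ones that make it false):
is always true.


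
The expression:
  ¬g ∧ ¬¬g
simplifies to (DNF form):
False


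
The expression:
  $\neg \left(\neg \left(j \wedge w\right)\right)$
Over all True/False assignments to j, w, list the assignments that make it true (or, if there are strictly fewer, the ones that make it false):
is true only for:
  j=True, w=True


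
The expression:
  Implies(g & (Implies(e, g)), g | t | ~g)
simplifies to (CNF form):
True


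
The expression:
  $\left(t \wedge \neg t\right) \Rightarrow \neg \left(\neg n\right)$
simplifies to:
$\text{True}$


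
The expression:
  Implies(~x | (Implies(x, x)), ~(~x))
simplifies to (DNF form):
x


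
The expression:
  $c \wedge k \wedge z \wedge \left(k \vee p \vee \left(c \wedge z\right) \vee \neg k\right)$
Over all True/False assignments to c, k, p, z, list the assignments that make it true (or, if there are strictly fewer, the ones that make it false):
is true only for:
  c=True, k=True, p=False, z=True;
  c=True, k=True, p=True, z=True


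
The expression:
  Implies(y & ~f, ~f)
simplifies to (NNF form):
True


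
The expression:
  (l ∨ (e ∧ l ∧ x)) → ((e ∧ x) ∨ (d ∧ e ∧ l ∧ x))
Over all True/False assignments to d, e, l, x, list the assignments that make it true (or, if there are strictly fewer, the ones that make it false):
is false only for:
  d=False, e=False, l=True, x=False;
  d=False, e=False, l=True, x=True;
  d=False, e=True, l=True, x=False;
  d=True, e=False, l=True, x=False;
  d=True, e=False, l=True, x=True;
  d=True, e=True, l=True, x=False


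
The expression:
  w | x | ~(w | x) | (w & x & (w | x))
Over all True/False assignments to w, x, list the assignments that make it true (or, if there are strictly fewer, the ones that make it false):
is always true.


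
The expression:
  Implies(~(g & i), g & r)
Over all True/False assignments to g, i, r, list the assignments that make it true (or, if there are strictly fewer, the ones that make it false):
is true only for:
  g=True, i=False, r=True;
  g=True, i=True, r=False;
  g=True, i=True, r=True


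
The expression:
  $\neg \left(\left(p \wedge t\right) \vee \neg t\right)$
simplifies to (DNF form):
$t \wedge \neg p$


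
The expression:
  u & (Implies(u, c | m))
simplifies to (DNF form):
(c & u) | (m & u)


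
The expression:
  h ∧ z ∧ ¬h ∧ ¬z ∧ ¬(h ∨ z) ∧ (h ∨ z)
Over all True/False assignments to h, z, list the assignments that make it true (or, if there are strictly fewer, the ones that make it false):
is never true.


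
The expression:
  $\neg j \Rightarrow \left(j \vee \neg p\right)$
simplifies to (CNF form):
$j \vee \neg p$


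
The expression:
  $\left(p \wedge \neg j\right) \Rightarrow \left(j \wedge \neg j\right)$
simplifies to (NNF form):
$j \vee \neg p$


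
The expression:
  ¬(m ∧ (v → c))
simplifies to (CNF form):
(v ∨ ¬m) ∧ (¬c ∨ ¬m)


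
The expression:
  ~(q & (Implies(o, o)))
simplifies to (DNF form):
~q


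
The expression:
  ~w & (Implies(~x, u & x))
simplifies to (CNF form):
x & ~w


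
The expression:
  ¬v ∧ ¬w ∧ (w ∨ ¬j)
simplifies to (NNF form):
¬j ∧ ¬v ∧ ¬w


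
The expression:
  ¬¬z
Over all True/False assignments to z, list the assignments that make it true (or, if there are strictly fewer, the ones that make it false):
is true only for:
  z=True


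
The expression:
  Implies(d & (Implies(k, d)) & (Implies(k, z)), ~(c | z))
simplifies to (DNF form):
~d | (k & ~z) | (~c & ~z)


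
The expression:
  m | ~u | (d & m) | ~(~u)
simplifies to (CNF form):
True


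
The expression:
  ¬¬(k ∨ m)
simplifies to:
k ∨ m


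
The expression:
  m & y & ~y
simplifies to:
False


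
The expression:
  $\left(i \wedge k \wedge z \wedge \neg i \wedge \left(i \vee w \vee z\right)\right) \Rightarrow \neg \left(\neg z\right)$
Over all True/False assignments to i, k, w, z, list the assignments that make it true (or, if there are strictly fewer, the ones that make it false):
is always true.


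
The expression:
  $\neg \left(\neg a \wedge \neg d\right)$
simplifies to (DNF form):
$a \vee d$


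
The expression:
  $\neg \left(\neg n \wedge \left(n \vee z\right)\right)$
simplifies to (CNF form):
$n \vee \neg z$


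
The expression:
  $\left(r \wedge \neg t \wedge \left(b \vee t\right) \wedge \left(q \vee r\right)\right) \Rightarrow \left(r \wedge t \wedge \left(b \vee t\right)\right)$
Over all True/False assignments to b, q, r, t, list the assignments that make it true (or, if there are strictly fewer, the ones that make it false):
is false only for:
  b=True, q=False, r=True, t=False;
  b=True, q=True, r=True, t=False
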